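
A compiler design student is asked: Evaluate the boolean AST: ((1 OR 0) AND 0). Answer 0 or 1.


Step 1: Evaluate inner node
  1 OR 0 = 1
Step 2: Evaluate root node
  1 AND 0 = 0

0


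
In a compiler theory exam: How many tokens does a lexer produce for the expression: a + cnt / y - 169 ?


Scanning 'a + cnt / y - 169'
Token 1: 'a' -> identifier
Token 2: '+' -> operator
Token 3: 'cnt' -> identifier
Token 4: '/' -> operator
Token 5: 'y' -> identifier
Token 6: '-' -> operator
Token 7: '169' -> integer_literal
Total tokens: 7

7


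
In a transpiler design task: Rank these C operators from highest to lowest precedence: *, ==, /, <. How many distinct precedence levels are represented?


Looking up precedence for each operator:
  * -> precedence 6
  == -> precedence 3
  / -> precedence 6
  < -> precedence 4
Sorted highest to lowest: *, /, <, ==
Distinct precedence values: [6, 4, 3]
Number of distinct levels: 3

3


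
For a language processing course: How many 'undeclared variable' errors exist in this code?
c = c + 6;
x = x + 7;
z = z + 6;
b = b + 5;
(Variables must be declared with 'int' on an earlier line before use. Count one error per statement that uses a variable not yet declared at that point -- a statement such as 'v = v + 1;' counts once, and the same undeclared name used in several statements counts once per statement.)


Scanning code line by line:
  Line 1: use 'c' -> ERROR (undeclared)
  Line 2: use 'x' -> ERROR (undeclared)
  Line 3: use 'z' -> ERROR (undeclared)
  Line 4: use 'b' -> ERROR (undeclared)
Total undeclared variable errors: 4

4


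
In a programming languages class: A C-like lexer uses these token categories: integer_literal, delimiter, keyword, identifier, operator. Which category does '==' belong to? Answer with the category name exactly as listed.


Token: '=='
Checking categories:
  identifier: no
  integer_literal: no
  operator: YES
  keyword: no
  delimiter: no
Category: operator

operator


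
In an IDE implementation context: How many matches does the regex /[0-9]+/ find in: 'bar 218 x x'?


Pattern: /[0-9]+/ (int literals)
Input: 'bar 218 x x'
Scanning for matches:
  Match 1: '218'
Total matches: 1

1


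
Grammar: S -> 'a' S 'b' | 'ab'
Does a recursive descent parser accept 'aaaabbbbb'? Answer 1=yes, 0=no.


Grammar accepts strings of the form a^n b^n (n >= 1)
Word: 'aaaabbbbb'
Counting: 4 a's and 5 b's
Check: 4 == 5? No
Mismatch: a-count != b-count
Rejected

0


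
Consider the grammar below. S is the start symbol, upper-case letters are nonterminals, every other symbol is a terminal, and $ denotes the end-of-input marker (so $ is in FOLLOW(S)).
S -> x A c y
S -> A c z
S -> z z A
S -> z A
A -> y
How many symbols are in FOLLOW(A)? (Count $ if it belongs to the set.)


S is the start symbol and does not occur in any rule body, so FOLLOW(S) = {$}.
Examining every occurrence of A in a rule body:
  S -> x A c y : A is followed by terminal 'c' -> add 'c'
  S -> A c z : A is followed by terminal 'c' -> add 'c' (already in the set)
  S -> z z A : A is at the right end -> add FOLLOW(S) = {$}
  S -> z A : A is at the right end -> add FOLLOW(S) = {$} (already in the set)
  A -> y : A does not occur in the body -> contributes nothing
FOLLOW(A) = {c, $}
Count: 2

2


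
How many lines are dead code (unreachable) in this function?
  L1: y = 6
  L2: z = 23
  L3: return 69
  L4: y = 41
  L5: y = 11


Analyzing control flow:
  L1: reachable (before return)
  L2: reachable (before return)
  L3: reachable (return statement)
  L4: DEAD (after return at L3)
  L5: DEAD (after return at L3)
Return at L3, total lines = 5
Dead lines: L4 through L5
Count: 2

2


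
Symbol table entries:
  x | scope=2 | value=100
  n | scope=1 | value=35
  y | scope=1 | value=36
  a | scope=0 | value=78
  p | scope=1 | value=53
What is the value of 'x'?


Searching symbol table for 'x':
  x | scope=2 | value=100 <- MATCH
  n | scope=1 | value=35
  y | scope=1 | value=36
  a | scope=0 | value=78
  p | scope=1 | value=53
Found 'x' at scope 2 with value 100

100


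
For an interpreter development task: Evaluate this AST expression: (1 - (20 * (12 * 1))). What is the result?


Expression: (1 - (20 * (12 * 1)))
Evaluating step by step:
  12 * 1 = 12
  20 * 12 = 240
  1 - 240 = -239
Result: -239

-239


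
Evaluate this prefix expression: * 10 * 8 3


Parsing prefix expression: * 10 * 8 3
Step 1: Innermost operation '* 8 3'
  8 * 3 = 24
Step 2: Outer operation '* 10 [24]'
  10 * 24 = 240

240


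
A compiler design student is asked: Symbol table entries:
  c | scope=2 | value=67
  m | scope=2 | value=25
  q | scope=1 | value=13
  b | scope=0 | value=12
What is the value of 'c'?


Searching symbol table for 'c':
  c | scope=2 | value=67 <- MATCH
  m | scope=2 | value=25
  q | scope=1 | value=13
  b | scope=0 | value=12
Found 'c' at scope 2 with value 67

67


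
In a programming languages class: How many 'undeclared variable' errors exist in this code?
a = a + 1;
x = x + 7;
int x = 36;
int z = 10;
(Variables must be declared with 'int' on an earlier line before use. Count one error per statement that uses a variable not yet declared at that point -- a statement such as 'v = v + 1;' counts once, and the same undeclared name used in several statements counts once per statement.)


Scanning code line by line:
  Line 1: use 'a' -> ERROR (undeclared)
  Line 2: use 'x' -> ERROR (undeclared)
  Line 3: declare 'x' -> declared = ['x']
  Line 4: declare 'z' -> declared = ['x', 'z']
Total undeclared variable errors: 2

2


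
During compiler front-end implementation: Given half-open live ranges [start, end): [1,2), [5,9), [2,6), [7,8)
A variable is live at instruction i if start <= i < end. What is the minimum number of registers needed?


Live ranges:
  Var0: [1, 2)
  Var1: [5, 9)
  Var2: [2, 6)
  Var3: [7, 8)
Sweep-line events (position, delta, active):
  pos=1 start -> active=1
  pos=2 end -> active=0
  pos=2 start -> active=1
  pos=5 start -> active=2
  pos=6 end -> active=1
  pos=7 start -> active=2
  pos=8 end -> active=1
  pos=9 end -> active=0
Maximum simultaneous active: 2
Minimum registers needed: 2

2


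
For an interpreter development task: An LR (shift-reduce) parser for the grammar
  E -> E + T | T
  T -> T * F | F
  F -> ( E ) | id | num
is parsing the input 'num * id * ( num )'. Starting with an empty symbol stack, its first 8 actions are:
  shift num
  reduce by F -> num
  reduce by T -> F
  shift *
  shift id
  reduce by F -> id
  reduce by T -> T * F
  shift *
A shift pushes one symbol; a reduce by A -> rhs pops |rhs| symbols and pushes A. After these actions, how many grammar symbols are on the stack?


Tracking the symbol stack through each action:
  Action 1: shift 'num' : push -> stack = [num] (size 1)
  Action 2: reduce by F -> num : pop 1, push F -> stack = [F] (size 1)
  Action 3: reduce by T -> F : pop 1, push T -> stack = [T] (size 1)
  Action 4: shift '*' : push -> stack = [T, *] (size 2)
  Action 5: shift 'id' : push -> stack = [T, *, id] (size 3)
  Action 6: reduce by F -> id : pop 1, push F -> stack = [T, *, F] (size 3)
  Action 7: reduce by T -> T * F : pop 3, push T -> stack = [T] (size 1)
  Action 8: shift '*' : push -> stack = [T, *] (size 2)
Final stack size: 2

2


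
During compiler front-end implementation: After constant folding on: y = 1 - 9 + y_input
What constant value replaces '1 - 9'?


Identifying constant sub-expression:
  Original: y = 1 - 9 + y_input
  1 and 9 are both compile-time constants
  Evaluating: 1 - 9 = -8
  After folding: y = -8 + y_input

-8


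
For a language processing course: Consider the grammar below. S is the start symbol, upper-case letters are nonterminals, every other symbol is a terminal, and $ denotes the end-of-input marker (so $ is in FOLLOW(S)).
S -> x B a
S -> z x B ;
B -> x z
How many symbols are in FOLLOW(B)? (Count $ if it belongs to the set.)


S is the start symbol and does not occur in any rule body, so FOLLOW(S) = {$}.
Examining every occurrence of B in a rule body:
  S -> x B a : B is followed by terminal 'a' -> add 'a'
  S -> z x B ; : B is followed by terminal ';' -> add ';'
  B -> x z : B does not occur in the body -> contributes nothing
FOLLOW(B) = {;, a}
Count: 2

2


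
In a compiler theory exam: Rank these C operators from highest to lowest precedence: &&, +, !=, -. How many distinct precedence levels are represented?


Looking up precedence for each operator:
  && -> precedence 2
  + -> precedence 5
  != -> precedence 3
  - -> precedence 5
Sorted highest to lowest: +, -, !=, &&
Distinct precedence values: [5, 3, 2]
Number of distinct levels: 3

3


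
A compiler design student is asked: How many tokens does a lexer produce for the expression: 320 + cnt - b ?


Scanning '320 + cnt - b'
Token 1: '320' -> integer_literal
Token 2: '+' -> operator
Token 3: 'cnt' -> identifier
Token 4: '-' -> operator
Token 5: 'b' -> identifier
Total tokens: 5

5


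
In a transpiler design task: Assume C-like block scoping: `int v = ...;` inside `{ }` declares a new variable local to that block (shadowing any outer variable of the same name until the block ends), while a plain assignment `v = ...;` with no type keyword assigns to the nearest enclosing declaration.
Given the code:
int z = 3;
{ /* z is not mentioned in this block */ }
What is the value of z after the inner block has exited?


Analyzing scoping rules:
Outer scope: declares z = 3
Inner block: z is neither redeclared nor assigned -> unchanged
After the block -> 3
Result: 3

3


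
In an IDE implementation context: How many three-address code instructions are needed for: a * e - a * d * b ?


Expression: a * e - a * d * b
Generating three-address code (respecting * over +/- precedence):
  Instruction 1: t1 = a * e
  Instruction 2: t2 = a * d
  Instruction 3: t3 = t2 * b
  Instruction 4: t4 = t1 - t3
Total instructions: 4

4


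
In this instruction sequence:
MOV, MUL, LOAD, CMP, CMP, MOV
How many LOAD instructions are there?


Scanning instruction sequence for LOAD:
  Position 1: MOV
  Position 2: MUL
  Position 3: LOAD <- MATCH
  Position 4: CMP
  Position 5: CMP
  Position 6: MOV
Matches at positions: [3]
Total LOAD count: 1

1


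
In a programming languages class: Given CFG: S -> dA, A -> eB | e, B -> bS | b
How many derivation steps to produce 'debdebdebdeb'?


Grammar: S -> dA, A -> eB | e, B -> bS | b
Deriving 'debdebdebdeb':
Step 1: S -> dA => dA
Step 2: A -> eB => deB
Step 3: B -> bS => debS
Step 4: S -> dA => debdA
Step 5: A -> eB => debdeB
Step 6: B -> bS => debdebS
Step 7: S -> dA => debdebdA
Step 8: A -> eB => debdebdeB
Step 9: B -> bS => debdebdebS
Step 10: S -> dA => debdebdebdA
Step 11: A -> eB => debdebdebdeB
Step 12: B -> b => debdebdebdeb
Total derivation steps: 12

12


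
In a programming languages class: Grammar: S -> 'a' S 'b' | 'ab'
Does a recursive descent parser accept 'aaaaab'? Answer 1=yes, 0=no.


Grammar accepts strings of the form a^n b^n (n >= 1)
Word: 'aaaaab'
Counting: 5 a's and 1 b's
Check: 5 == 1? No
Mismatch: a-count != b-count
Rejected

0


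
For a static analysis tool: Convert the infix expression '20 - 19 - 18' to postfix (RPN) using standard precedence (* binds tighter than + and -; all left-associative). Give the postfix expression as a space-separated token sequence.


Applying the shunting-yard algorithm:
  Operand 20 -> output
  Push '-' onto operator stack -> op-stack: [-]
  Operand 19 -> output
  See '-' (prec 1); top '-' (prec 1) >= it -> pop '-' to output
  Push '-' onto operator stack -> op-stack: [-]
  Operand 18 -> output
  End of input: pop '-' to output
Postfix result: 20 19 - 18 -

20 19 - 18 -


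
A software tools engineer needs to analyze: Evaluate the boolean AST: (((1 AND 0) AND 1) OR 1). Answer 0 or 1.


Step 1: Evaluate inner node
  1 AND 0 = 0
Step 2: Evaluate next node
  0 AND 1 = 0
Step 3: Evaluate root node
  0 OR 1 = 1

1


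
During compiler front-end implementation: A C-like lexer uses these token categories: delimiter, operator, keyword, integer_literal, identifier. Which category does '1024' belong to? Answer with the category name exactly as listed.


Token: '1024'
Checking categories:
  identifier: no
  integer_literal: YES
  operator: no
  keyword: no
  delimiter: no
Category: integer_literal

integer_literal


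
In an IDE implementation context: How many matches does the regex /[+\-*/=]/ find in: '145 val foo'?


Pattern: /[+\-*/=]/ (operators)
Input: '145 val foo'
Scanning for matches:
Total matches: 0

0


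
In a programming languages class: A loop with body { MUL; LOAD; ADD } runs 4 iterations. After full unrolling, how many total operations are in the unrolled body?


Loop body operations: MUL, LOAD, ADD (3 ops per iteration)
Unrolling 4 iterations:
  Iteration 1: MUL, LOAD, ADD (3 ops)
  Iteration 2: MUL, LOAD, ADD (3 ops)
  Iteration 3: MUL, LOAD, ADD (3 ops)
  Iteration 4: MUL, LOAD, ADD (3 ops)
Total: 4 iterations * 3 ops/iter = 12 operations

12


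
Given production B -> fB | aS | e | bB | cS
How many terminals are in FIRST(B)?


Production: B -> fB | aS | e | bB | cS
Examining each alternative for leading terminals:
  B -> fB : first terminal = 'f'
  B -> aS : first terminal = 'a'
  B -> e : first terminal = 'e'
  B -> bB : first terminal = 'b'
  B -> cS : first terminal = 'c'
FIRST(B) = {a, b, c, e, f}
Count: 5

5


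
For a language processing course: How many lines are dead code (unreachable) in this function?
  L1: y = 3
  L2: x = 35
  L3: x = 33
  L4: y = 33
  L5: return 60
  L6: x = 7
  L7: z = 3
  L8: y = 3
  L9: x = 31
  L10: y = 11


Analyzing control flow:
  L1: reachable (before return)
  L2: reachable (before return)
  L3: reachable (before return)
  L4: reachable (before return)
  L5: reachable (return statement)
  L6: DEAD (after return at L5)
  L7: DEAD (after return at L5)
  L8: DEAD (after return at L5)
  L9: DEAD (after return at L5)
  L10: DEAD (after return at L5)
Return at L5, total lines = 10
Dead lines: L6 through L10
Count: 5

5


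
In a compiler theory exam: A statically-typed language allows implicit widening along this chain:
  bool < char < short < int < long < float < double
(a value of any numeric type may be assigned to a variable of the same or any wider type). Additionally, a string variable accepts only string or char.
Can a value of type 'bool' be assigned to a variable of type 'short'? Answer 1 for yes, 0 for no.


Target variable type: short
Source value type: bool
Numeric ranks: bool=0, short=2
Widening allowed iff rank(source) <= rank(target): 0 <= 2? Yes
Result: 1

1


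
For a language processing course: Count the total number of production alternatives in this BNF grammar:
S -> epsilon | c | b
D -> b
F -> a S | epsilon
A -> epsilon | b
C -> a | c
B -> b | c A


Counting alternatives per rule:
  S: 3 alternative(s)
  D: 1 alternative(s)
  F: 2 alternative(s)
  A: 2 alternative(s)
  C: 2 alternative(s)
  B: 2 alternative(s)
Sum: 3 + 1 + 2 + 2 + 2 + 2 = 12

12


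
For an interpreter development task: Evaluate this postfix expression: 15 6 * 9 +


Processing tokens left to right:
Push 15, Push 6
Pop 15 and 6, compute 15 * 6 = 90, push 90
Push 9
Pop 90 and 9, compute 90 + 9 = 99, push 99
Stack result: 99

99


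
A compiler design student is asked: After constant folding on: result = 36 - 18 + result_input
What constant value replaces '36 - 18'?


Identifying constant sub-expression:
  Original: result = 36 - 18 + result_input
  36 and 18 are both compile-time constants
  Evaluating: 36 - 18 = 18
  After folding: result = 18 + result_input

18


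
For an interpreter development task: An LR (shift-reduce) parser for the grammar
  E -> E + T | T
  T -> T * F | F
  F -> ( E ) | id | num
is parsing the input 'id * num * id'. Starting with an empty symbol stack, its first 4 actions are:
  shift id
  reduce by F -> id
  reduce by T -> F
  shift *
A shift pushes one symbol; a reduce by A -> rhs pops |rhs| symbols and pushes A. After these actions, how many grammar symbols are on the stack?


Tracking the symbol stack through each action:
  Action 1: shift 'id' : push -> stack = [id] (size 1)
  Action 2: reduce by F -> id : pop 1, push F -> stack = [F] (size 1)
  Action 3: reduce by T -> F : pop 1, push T -> stack = [T] (size 1)
  Action 4: shift '*' : push -> stack = [T, *] (size 2)
Final stack size: 2

2


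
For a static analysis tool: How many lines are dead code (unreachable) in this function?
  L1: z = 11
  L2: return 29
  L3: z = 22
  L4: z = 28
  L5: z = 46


Analyzing control flow:
  L1: reachable (before return)
  L2: reachable (return statement)
  L3: DEAD (after return at L2)
  L4: DEAD (after return at L2)
  L5: DEAD (after return at L2)
Return at L2, total lines = 5
Dead lines: L3 through L5
Count: 3

3


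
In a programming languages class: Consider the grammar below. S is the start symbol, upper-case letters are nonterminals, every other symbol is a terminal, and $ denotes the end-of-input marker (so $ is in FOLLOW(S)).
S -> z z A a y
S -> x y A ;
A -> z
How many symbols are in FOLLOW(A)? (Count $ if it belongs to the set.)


S is the start symbol and does not occur in any rule body, so FOLLOW(S) = {$}.
Examining every occurrence of A in a rule body:
  S -> z z A a y : A is followed by terminal 'a' -> add 'a'
  S -> x y A ; : A is followed by terminal ';' -> add ';'
  A -> z : A does not occur in the body -> contributes nothing
FOLLOW(A) = {;, a}
Count: 2

2


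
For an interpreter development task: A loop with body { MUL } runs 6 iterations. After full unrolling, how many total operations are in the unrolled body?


Loop body operations: MUL (1 op per iteration)
Unrolling 6 iterations:
  Iteration 1: MUL (1 ops)
  Iteration 2: MUL (1 ops)
  Iteration 3: MUL (1 ops)
  Iteration 4: MUL (1 ops)
  Iteration 5: MUL (1 ops)
  Iteration 6: MUL (1 ops)
Total: 6 iterations * 1 ops/iter = 6 operations

6


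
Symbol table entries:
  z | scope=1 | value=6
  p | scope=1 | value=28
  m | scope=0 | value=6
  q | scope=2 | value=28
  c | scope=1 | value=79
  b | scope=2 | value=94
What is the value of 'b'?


Searching symbol table for 'b':
  z | scope=1 | value=6
  p | scope=1 | value=28
  m | scope=0 | value=6
  q | scope=2 | value=28
  c | scope=1 | value=79
  b | scope=2 | value=94 <- MATCH
Found 'b' at scope 2 with value 94

94


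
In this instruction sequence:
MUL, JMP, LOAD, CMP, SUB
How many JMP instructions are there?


Scanning instruction sequence for JMP:
  Position 1: MUL
  Position 2: JMP <- MATCH
  Position 3: LOAD
  Position 4: CMP
  Position 5: SUB
Matches at positions: [2]
Total JMP count: 1

1


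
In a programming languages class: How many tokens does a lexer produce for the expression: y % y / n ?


Scanning 'y % y / n'
Token 1: 'y' -> identifier
Token 2: '%' -> operator
Token 3: 'y' -> identifier
Token 4: '/' -> operator
Token 5: 'n' -> identifier
Total tokens: 5

5


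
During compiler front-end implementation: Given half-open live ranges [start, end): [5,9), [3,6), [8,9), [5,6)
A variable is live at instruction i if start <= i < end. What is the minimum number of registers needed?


Live ranges:
  Var0: [5, 9)
  Var1: [3, 6)
  Var2: [8, 9)
  Var3: [5, 6)
Sweep-line events (position, delta, active):
  pos=3 start -> active=1
  pos=5 start -> active=2
  pos=5 start -> active=3
  pos=6 end -> active=2
  pos=6 end -> active=1
  pos=8 start -> active=2
  pos=9 end -> active=1
  pos=9 end -> active=0
Maximum simultaneous active: 3
Minimum registers needed: 3

3


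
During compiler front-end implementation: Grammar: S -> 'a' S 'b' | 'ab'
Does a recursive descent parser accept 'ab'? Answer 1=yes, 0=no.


Grammar accepts strings of the form a^n b^n (n >= 1)
Word: 'ab'
Counting: 1 a's and 1 b's
Check: 1 == 1? Yes
Derivation (S -> aSb applied 0 time(s), then S -> ab): S => ab
Accepted

1


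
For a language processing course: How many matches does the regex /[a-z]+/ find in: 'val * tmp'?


Pattern: /[a-z]+/ (identifiers)
Input: 'val * tmp'
Scanning for matches:
  Match 1: 'val'
  Match 2: 'tmp'
Total matches: 2

2


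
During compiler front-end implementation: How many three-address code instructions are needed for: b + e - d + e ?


Expression: b + e - d + e
Generating three-address code (respecting * over +/- precedence):
  Instruction 1: t1 = b + e
  Instruction 2: t2 = t1 - d
  Instruction 3: t3 = t2 + e
Total instructions: 3

3


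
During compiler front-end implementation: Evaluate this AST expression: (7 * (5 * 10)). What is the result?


Expression: (7 * (5 * 10))
Evaluating step by step:
  5 * 10 = 50
  7 * 50 = 350
Result: 350

350


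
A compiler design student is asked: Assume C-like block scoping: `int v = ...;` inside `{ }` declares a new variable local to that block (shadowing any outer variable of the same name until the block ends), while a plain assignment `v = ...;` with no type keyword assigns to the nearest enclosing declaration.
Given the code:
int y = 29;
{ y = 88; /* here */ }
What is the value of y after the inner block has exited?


Analyzing scoping rules:
Outer scope: declares y = 29
Inner block: 'y = 88;' has no type keyword, so it is an assignment to the outer y (no shadowing)
The assignment changed the outer variable itself, so the new value persists after the block -> 88
Result: 88

88


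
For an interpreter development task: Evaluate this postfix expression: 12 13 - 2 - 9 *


Processing tokens left to right:
Push 12, Push 13
Pop 12 and 13, compute 12 - 13 = -1, push -1
Push 2
Pop -1 and 2, compute -1 - 2 = -3, push -3
Push 9
Pop -3 and 9, compute -3 * 9 = -27, push -27
Stack result: -27

-27


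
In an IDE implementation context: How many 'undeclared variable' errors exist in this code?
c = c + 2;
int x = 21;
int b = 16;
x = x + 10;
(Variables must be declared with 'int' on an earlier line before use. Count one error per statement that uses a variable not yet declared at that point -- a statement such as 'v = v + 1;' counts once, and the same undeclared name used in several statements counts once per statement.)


Scanning code line by line:
  Line 1: use 'c' -> ERROR (undeclared)
  Line 2: declare 'x' -> declared = ['x']
  Line 3: declare 'b' -> declared = ['b', 'x']
  Line 4: use 'x' -> OK (declared)
Total undeclared variable errors: 1

1


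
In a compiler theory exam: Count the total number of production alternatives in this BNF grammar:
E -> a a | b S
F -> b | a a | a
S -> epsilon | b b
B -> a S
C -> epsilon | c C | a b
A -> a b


Counting alternatives per rule:
  E: 2 alternative(s)
  F: 3 alternative(s)
  S: 2 alternative(s)
  B: 1 alternative(s)
  C: 3 alternative(s)
  A: 1 alternative(s)
Sum: 2 + 3 + 2 + 1 + 3 + 1 = 12

12


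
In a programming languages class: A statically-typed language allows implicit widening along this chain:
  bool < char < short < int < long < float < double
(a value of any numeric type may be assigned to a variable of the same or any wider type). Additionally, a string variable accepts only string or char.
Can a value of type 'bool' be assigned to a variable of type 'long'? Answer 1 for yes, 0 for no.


Target variable type: long
Source value type: bool
Numeric ranks: bool=0, long=4
Widening allowed iff rank(source) <= rank(target): 0 <= 4? Yes
Result: 1

1


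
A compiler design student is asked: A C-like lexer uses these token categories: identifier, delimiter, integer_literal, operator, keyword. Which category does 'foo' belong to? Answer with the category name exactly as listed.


Token: 'foo'
Checking categories:
  identifier: YES
  integer_literal: no
  operator: no
  keyword: no
  delimiter: no
Category: identifier

identifier


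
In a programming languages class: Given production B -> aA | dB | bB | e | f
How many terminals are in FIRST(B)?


Production: B -> aA | dB | bB | e | f
Examining each alternative for leading terminals:
  B -> aA : first terminal = 'a'
  B -> dB : first terminal = 'd'
  B -> bB : first terminal = 'b'
  B -> e : first terminal = 'e'
  B -> f : first terminal = 'f'
FIRST(B) = {a, b, d, e, f}
Count: 5

5


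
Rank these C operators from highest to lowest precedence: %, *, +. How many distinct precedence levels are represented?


Looking up precedence for each operator:
  % -> precedence 6
  * -> precedence 6
  + -> precedence 5
Sorted highest to lowest: %, *, +
Distinct precedence values: [6, 5]
Number of distinct levels: 2

2


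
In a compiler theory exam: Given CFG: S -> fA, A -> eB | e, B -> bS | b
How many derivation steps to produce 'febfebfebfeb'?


Grammar: S -> fA, A -> eB | e, B -> bS | b
Deriving 'febfebfebfeb':
Step 1: S -> fA => fA
Step 2: A -> eB => feB
Step 3: B -> bS => febS
Step 4: S -> fA => febfA
Step 5: A -> eB => febfeB
Step 6: B -> bS => febfebS
Step 7: S -> fA => febfebfA
Step 8: A -> eB => febfebfeB
Step 9: B -> bS => febfebfebS
Step 10: S -> fA => febfebfebfA
Step 11: A -> eB => febfebfebfeB
Step 12: B -> b => febfebfebfeb
Total derivation steps: 12

12


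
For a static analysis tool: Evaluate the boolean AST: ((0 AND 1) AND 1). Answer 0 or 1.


Step 1: Evaluate inner node
  0 AND 1 = 0
Step 2: Evaluate root node
  0 AND 1 = 0

0


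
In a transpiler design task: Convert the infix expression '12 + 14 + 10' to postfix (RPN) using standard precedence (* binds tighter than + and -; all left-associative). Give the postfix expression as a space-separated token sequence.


Applying the shunting-yard algorithm:
  Operand 12 -> output
  Push '+' onto operator stack -> op-stack: [+]
  Operand 14 -> output
  See '+' (prec 1); top '+' (prec 1) >= it -> pop '+' to output
  Push '+' onto operator stack -> op-stack: [+]
  Operand 10 -> output
  End of input: pop '+' to output
Postfix result: 12 14 + 10 +

12 14 + 10 +


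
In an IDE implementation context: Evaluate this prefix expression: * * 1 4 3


Parsing prefix expression: * * 1 4 3
Step 1: Innermost operation '* 1 4'
  1 * 4 = 4
Step 2: Outer operation '* [4] 3'
  4 * 3 = 12

12


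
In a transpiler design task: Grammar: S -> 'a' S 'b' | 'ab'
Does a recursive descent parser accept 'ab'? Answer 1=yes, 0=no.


Grammar accepts strings of the form a^n b^n (n >= 1)
Word: 'ab'
Counting: 1 a's and 1 b's
Check: 1 == 1? Yes
Derivation (S -> aSb applied 0 time(s), then S -> ab): S => ab
Accepted

1


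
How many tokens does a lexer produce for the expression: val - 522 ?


Scanning 'val - 522'
Token 1: 'val' -> identifier
Token 2: '-' -> operator
Token 3: '522' -> integer_literal
Total tokens: 3

3


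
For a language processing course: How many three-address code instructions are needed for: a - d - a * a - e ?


Expression: a - d - a * a - e
Generating three-address code (respecting * over +/- precedence):
  Instruction 1: t1 = a * a
  Instruction 2: t2 = a - d
  Instruction 3: t3 = t2 - t1
  Instruction 4: t4 = t3 - e
Total instructions: 4

4


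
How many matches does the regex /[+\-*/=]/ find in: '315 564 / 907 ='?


Pattern: /[+\-*/=]/ (operators)
Input: '315 564 / 907 ='
Scanning for matches:
  Match 1: '/'
  Match 2: '='
Total matches: 2

2


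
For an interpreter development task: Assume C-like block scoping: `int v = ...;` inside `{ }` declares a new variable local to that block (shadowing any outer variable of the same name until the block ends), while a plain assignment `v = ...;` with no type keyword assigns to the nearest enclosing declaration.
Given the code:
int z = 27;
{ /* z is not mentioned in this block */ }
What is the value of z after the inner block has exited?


Analyzing scoping rules:
Outer scope: declares z = 27
Inner block: z is neither redeclared nor assigned -> unchanged
After the block -> 27
Result: 27

27


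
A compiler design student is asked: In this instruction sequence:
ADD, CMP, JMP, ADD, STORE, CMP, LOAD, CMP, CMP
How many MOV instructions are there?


Scanning instruction sequence for MOV:
  Position 1: ADD
  Position 2: CMP
  Position 3: JMP
  Position 4: ADD
  Position 5: STORE
  Position 6: CMP
  Position 7: LOAD
  Position 8: CMP
  Position 9: CMP
Matches at positions: []
Total MOV count: 0

0


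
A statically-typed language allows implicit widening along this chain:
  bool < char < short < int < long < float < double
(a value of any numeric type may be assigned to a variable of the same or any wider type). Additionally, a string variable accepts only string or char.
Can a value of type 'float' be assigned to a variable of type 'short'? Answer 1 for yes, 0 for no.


Target variable type: short
Source value type: float
Numeric ranks: float=5, short=2
Widening allowed iff rank(source) <= rank(target): 5 <= 2? No
Result: 0

0


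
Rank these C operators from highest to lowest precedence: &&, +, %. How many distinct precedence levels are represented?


Looking up precedence for each operator:
  && -> precedence 2
  + -> precedence 5
  % -> precedence 6
Sorted highest to lowest: %, +, &&
Distinct precedence values: [6, 5, 2]
Number of distinct levels: 3

3


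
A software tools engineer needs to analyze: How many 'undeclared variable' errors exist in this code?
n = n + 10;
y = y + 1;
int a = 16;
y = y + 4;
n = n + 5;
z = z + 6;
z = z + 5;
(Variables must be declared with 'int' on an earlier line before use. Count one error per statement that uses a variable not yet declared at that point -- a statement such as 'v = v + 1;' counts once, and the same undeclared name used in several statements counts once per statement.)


Scanning code line by line:
  Line 1: use 'n' -> ERROR (undeclared)
  Line 2: use 'y' -> ERROR (undeclared)
  Line 3: declare 'a' -> declared = ['a']
  Line 4: use 'y' -> ERROR (undeclared)
  Line 5: use 'n' -> ERROR (undeclared)
  Line 6: use 'z' -> ERROR (undeclared)
  Line 7: use 'z' -> ERROR (undeclared)
Total undeclared variable errors: 6

6


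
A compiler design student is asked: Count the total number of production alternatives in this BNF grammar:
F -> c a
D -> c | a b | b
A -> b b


Counting alternatives per rule:
  F: 1 alternative(s)
  D: 3 alternative(s)
  A: 1 alternative(s)
Sum: 1 + 3 + 1 = 5

5


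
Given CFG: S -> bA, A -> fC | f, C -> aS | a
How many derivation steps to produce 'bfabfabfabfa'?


Grammar: S -> bA, A -> fC | f, C -> aS | a
Deriving 'bfabfabfabfa':
Step 1: S -> bA => bA
Step 2: A -> fC => bfC
Step 3: C -> aS => bfaS
Step 4: S -> bA => bfabA
Step 5: A -> fC => bfabfC
Step 6: C -> aS => bfabfaS
Step 7: S -> bA => bfabfabA
Step 8: A -> fC => bfabfabfC
Step 9: C -> aS => bfabfabfaS
Step 10: S -> bA => bfabfabfabA
Step 11: A -> fC => bfabfabfabfC
Step 12: C -> a => bfabfabfabfa
Total derivation steps: 12

12


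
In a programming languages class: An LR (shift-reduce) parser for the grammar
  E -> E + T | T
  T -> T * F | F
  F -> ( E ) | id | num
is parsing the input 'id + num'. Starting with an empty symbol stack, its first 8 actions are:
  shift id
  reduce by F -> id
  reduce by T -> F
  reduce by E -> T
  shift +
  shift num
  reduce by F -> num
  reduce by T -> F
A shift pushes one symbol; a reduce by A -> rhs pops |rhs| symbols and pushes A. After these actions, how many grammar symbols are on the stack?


Tracking the symbol stack through each action:
  Action 1: shift 'id' : push -> stack = [id] (size 1)
  Action 2: reduce by F -> id : pop 1, push F -> stack = [F] (size 1)
  Action 3: reduce by T -> F : pop 1, push T -> stack = [T] (size 1)
  Action 4: reduce by E -> T : pop 1, push E -> stack = [E] (size 1)
  Action 5: shift '+' : push -> stack = [E, +] (size 2)
  Action 6: shift 'num' : push -> stack = [E, +, num] (size 3)
  Action 7: reduce by F -> num : pop 1, push F -> stack = [E, +, F] (size 3)
  Action 8: reduce by T -> F : pop 1, push T -> stack = [E, +, T] (size 3)
Final stack size: 3

3


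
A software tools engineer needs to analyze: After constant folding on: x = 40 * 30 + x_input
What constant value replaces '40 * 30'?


Identifying constant sub-expression:
  Original: x = 40 * 30 + x_input
  40 and 30 are both compile-time constants
  Evaluating: 40 * 30 = 1200
  After folding: x = 1200 + x_input

1200


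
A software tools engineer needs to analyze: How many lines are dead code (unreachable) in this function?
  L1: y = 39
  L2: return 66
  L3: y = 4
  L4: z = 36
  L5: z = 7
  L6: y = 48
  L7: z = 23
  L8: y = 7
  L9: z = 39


Analyzing control flow:
  L1: reachable (before return)
  L2: reachable (return statement)
  L3: DEAD (after return at L2)
  L4: DEAD (after return at L2)
  L5: DEAD (after return at L2)
  L6: DEAD (after return at L2)
  L7: DEAD (after return at L2)
  L8: DEAD (after return at L2)
  L9: DEAD (after return at L2)
Return at L2, total lines = 9
Dead lines: L3 through L9
Count: 7

7


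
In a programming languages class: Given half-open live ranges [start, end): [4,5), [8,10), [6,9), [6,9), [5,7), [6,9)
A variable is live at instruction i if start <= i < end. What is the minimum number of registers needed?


Live ranges:
  Var0: [4, 5)
  Var1: [8, 10)
  Var2: [6, 9)
  Var3: [6, 9)
  Var4: [5, 7)
  Var5: [6, 9)
Sweep-line events (position, delta, active):
  pos=4 start -> active=1
  pos=5 end -> active=0
  pos=5 start -> active=1
  pos=6 start -> active=2
  pos=6 start -> active=3
  pos=6 start -> active=4
  pos=7 end -> active=3
  pos=8 start -> active=4
  pos=9 end -> active=3
  pos=9 end -> active=2
  pos=9 end -> active=1
  pos=10 end -> active=0
Maximum simultaneous active: 4
Minimum registers needed: 4

4


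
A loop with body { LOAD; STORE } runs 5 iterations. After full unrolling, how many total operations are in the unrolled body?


Loop body operations: LOAD, STORE (2 ops per iteration)
Unrolling 5 iterations:
  Iteration 1: LOAD, STORE (2 ops)
  Iteration 2: LOAD, STORE (2 ops)
  Iteration 3: LOAD, STORE (2 ops)
  Iteration 4: LOAD, STORE (2 ops)
  Iteration 5: LOAD, STORE (2 ops)
Total: 5 iterations * 2 ops/iter = 10 operations

10


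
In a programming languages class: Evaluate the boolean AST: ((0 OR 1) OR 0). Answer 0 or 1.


Step 1: Evaluate inner node
  0 OR 1 = 1
Step 2: Evaluate root node
  1 OR 0 = 1

1


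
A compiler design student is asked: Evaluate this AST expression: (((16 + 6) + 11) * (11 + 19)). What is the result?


Expression: (((16 + 6) + 11) * (11 + 19))
Evaluating step by step:
  16 + 6 = 22
  22 + 11 = 33
  11 + 19 = 30
  33 * 30 = 990
Result: 990

990


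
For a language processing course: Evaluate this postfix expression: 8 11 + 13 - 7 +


Processing tokens left to right:
Push 8, Push 11
Pop 8 and 11, compute 8 + 11 = 19, push 19
Push 13
Pop 19 and 13, compute 19 - 13 = 6, push 6
Push 7
Pop 6 and 7, compute 6 + 7 = 13, push 13
Stack result: 13

13


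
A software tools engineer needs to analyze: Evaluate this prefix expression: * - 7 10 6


Parsing prefix expression: * - 7 10 6
Step 1: Innermost operation '- 7 10'
  7 - 10 = -3
Step 2: Outer operation '* [-3] 6'
  -3 * 6 = -18

-18


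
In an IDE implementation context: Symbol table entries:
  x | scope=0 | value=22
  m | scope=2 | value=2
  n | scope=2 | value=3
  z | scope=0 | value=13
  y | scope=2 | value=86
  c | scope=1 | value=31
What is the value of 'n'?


Searching symbol table for 'n':
  x | scope=0 | value=22
  m | scope=2 | value=2
  n | scope=2 | value=3 <- MATCH
  z | scope=0 | value=13
  y | scope=2 | value=86
  c | scope=1 | value=31
Found 'n' at scope 2 with value 3

3


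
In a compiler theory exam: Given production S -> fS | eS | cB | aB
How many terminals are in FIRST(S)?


Production: S -> fS | eS | cB | aB
Examining each alternative for leading terminals:
  S -> fS : first terminal = 'f'
  S -> eS : first terminal = 'e'
  S -> cB : first terminal = 'c'
  S -> aB : first terminal = 'a'
FIRST(S) = {a, c, e, f}
Count: 4

4


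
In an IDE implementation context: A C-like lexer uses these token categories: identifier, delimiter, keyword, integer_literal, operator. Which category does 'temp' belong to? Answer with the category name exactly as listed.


Token: 'temp'
Checking categories:
  identifier: YES
  integer_literal: no
  operator: no
  keyword: no
  delimiter: no
Category: identifier

identifier


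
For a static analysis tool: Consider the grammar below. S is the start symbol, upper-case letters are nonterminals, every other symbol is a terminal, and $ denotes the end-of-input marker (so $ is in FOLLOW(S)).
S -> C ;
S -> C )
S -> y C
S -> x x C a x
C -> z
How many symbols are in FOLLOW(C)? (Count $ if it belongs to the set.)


S is the start symbol and does not occur in any rule body, so FOLLOW(S) = {$}.
Examining every occurrence of C in a rule body:
  S -> C ; : C is followed by terminal ';' -> add ';'
  S -> C ) : C is followed by terminal ')' -> add ')'
  S -> y C : C is at the right end -> add FOLLOW(S) = {$}
  S -> x x C a x : C is followed by terminal 'a' -> add 'a'
  C -> z : C does not occur in the body -> contributes nothing
FOLLOW(C) = {), ;, a, $}
Count: 4

4


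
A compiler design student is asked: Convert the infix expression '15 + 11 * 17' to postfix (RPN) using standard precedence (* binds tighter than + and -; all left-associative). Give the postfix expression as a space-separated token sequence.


Applying the shunting-yard algorithm:
  Operand 15 -> output
  Push '+' onto operator stack -> op-stack: [+]
  Operand 11 -> output
  Push '*' onto operator stack -> op-stack: [+, *]
  Operand 17 -> output
  End of input: pop '*' to output
  End of input: pop '+' to output
Postfix result: 15 11 17 * +

15 11 17 * +


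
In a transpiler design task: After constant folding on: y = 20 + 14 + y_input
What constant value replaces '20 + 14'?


Identifying constant sub-expression:
  Original: y = 20 + 14 + y_input
  20 and 14 are both compile-time constants
  Evaluating: 20 + 14 = 34
  After folding: y = 34 + y_input

34


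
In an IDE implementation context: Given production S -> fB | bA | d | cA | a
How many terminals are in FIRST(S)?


Production: S -> fB | bA | d | cA | a
Examining each alternative for leading terminals:
  S -> fB : first terminal = 'f'
  S -> bA : first terminal = 'b'
  S -> d : first terminal = 'd'
  S -> cA : first terminal = 'c'
  S -> a : first terminal = 'a'
FIRST(S) = {a, b, c, d, f}
Count: 5

5


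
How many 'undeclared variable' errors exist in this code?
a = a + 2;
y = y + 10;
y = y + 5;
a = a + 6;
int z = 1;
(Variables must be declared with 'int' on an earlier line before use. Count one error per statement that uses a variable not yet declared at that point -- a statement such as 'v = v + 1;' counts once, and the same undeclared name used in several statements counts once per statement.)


Scanning code line by line:
  Line 1: use 'a' -> ERROR (undeclared)
  Line 2: use 'y' -> ERROR (undeclared)
  Line 3: use 'y' -> ERROR (undeclared)
  Line 4: use 'a' -> ERROR (undeclared)
  Line 5: declare 'z' -> declared = ['z']
Total undeclared variable errors: 4

4


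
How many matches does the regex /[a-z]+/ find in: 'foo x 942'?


Pattern: /[a-z]+/ (identifiers)
Input: 'foo x 942'
Scanning for matches:
  Match 1: 'foo'
  Match 2: 'x'
Total matches: 2

2


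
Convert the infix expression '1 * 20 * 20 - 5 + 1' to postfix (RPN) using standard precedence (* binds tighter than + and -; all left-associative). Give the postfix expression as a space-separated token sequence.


Applying the shunting-yard algorithm:
  Operand 1 -> output
  Push '*' onto operator stack -> op-stack: [*]
  Operand 20 -> output
  See '*' (prec 2); top '*' (prec 2) >= it -> pop '*' to output
  Push '*' onto operator stack -> op-stack: [*]
  Operand 20 -> output
  See '-' (prec 1); top '*' (prec 2) >= it -> pop '*' to output
  Push '-' onto operator stack -> op-stack: [-]
  Operand 5 -> output
  See '+' (prec 1); top '-' (prec 1) >= it -> pop '-' to output
  Push '+' onto operator stack -> op-stack: [+]
  Operand 1 -> output
  End of input: pop '+' to output
Postfix result: 1 20 * 20 * 5 - 1 +

1 20 * 20 * 5 - 1 +


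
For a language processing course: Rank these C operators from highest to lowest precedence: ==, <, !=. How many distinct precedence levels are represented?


Looking up precedence for each operator:
  == -> precedence 3
  < -> precedence 4
  != -> precedence 3
Sorted highest to lowest: <, ==, !=
Distinct precedence values: [4, 3]
Number of distinct levels: 2

2
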